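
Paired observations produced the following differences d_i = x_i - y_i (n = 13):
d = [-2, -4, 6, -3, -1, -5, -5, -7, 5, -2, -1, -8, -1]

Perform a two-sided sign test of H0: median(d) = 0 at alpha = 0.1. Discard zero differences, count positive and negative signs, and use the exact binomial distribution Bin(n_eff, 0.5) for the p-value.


Step 1: Discard zero differences. Original n = 13; n_eff = number of nonzero differences = 13.
Nonzero differences (with sign): -2, -4, +6, -3, -1, -5, -5, -7, +5, -2, -1, -8, -1
Step 2: Count signs: positive = 2, negative = 11.
Step 3: Under H0: P(positive) = 0.5, so the number of positives S ~ Bin(13, 0.5).
Step 4: Two-sided exact p-value = sum of Bin(13,0.5) probabilities at or below the observed probability = 0.022461.
Step 5: alpha = 0.1. reject H0.

n_eff = 13, pos = 2, neg = 11, p = 0.022461, reject H0.


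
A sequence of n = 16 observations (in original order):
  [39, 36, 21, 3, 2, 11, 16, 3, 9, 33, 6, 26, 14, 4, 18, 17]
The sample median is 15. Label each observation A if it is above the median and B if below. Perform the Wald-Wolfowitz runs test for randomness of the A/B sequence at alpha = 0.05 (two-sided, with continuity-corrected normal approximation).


Step 1: Compute median = 15; label A = above, B = below.
Labels in order: AAABBBABBABABBAA  (n_A = 8, n_B = 8)
Step 2: Count runs R = 9.
Step 3: Under H0 (random ordering), E[R] = 2*n_A*n_B/(n_A+n_B) + 1 = 2*8*8/16 + 1 = 9.0000.
        Var[R] = 2*n_A*n_B*(2*n_A*n_B - n_A - n_B) / ((n_A+n_B)^2 * (n_A+n_B-1)) = 14336/3840 = 3.7333.
        SD[R] = 1.9322.
Step 4: R = E[R], so z = 0 with no continuity correction.
Step 5: Two-sided p-value via normal approximation = 2*(1 - Phi(|z|)) = 1.000000.
Step 6: alpha = 0.05. fail to reject H0.

R = 9, z = 0.0000, p = 1.000000, fail to reject H0.


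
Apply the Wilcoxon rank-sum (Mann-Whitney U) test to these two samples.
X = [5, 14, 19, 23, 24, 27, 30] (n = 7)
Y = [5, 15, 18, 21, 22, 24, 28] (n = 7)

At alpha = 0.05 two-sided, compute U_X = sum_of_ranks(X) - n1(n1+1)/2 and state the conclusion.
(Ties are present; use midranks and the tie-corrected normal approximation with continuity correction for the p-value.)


Step 1: Combine and sort all 14 observations; assign midranks.
sorted (value, group): (5,X), (5,Y), (14,X), (15,Y), (18,Y), (19,X), (21,Y), (22,Y), (23,X), (24,X), (24,Y), (27,X), (28,Y), (30,X)
ranks: 5->1.5, 5->1.5, 14->3, 15->4, 18->5, 19->6, 21->7, 22->8, 23->9, 24->10.5, 24->10.5, 27->12, 28->13, 30->14
Step 2: Rank sum for X: R1 = 1.5 + 3 + 6 + 9 + 10.5 + 12 + 14 = 56.
Step 3: U_X = R1 - n1(n1+1)/2 = 56 - 7*8/2 = 56 - 28 = 28.
       U_Y = n1*n2 - U_X = 49 - 28 = 21.
Step 4: Ties are present, so use the tie-corrected normal approximation (with continuity correction) for the p-value.
Step 5: p-value = 0.700852; compare to alpha = 0.05. fail to reject H0.

U_X = 28, p = 0.700852, fail to reject H0 at alpha = 0.05.


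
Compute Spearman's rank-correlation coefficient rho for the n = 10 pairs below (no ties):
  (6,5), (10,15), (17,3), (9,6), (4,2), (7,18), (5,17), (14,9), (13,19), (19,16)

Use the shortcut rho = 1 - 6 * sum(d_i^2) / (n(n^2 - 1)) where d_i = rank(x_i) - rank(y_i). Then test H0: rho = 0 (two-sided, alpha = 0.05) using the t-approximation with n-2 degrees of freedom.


Step 1: Rank x and y separately (midranks; no ties here).
rank(x): 6->3, 10->6, 17->9, 9->5, 4->1, 7->4, 5->2, 14->8, 13->7, 19->10
rank(y): 5->3, 15->6, 3->2, 6->4, 2->1, 18->9, 17->8, 9->5, 19->10, 16->7
Step 2: d_i = R_x(i) - R_y(i); compute d_i^2.
  (3-3)^2=0, (6-6)^2=0, (9-2)^2=49, (5-4)^2=1, (1-1)^2=0, (4-9)^2=25, (2-8)^2=36, (8-5)^2=9, (7-10)^2=9, (10-7)^2=9
sum(d^2) = 138.
Step 3: rho = 1 - 6*138 / (10*(10^2 - 1)) = 1 - 828/990 = 0.163636.
Step 4: Under H0, t = rho * sqrt((n-2)/(1-rho^2)) = 0.4692 ~ t(8).
Step 5: Two-sided p-value from the t-distribution with 8 df = 0.651477.
Step 6: alpha = 0.05. fail to reject H0.

rho = 0.1636, p = 0.651477, fail to reject H0 at alpha = 0.05.


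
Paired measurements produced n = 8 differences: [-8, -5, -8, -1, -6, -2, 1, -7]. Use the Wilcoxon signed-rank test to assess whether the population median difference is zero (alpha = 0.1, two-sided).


Step 1: Drop any zero differences (none here) and take |d_i|.
|d| = [8, 5, 8, 1, 6, 2, 1, 7]
Step 2: Midrank |d_i| (ties get averaged ranks).
ranks: |8|->7.5, |5|->4, |8|->7.5, |1|->1.5, |6|->5, |2|->3, |1|->1.5, |7|->6
Step 3: Attach original signs; sum ranks with positive sign and with negative sign.
W+ = 1.5 = 1.5
W- = 7.5 + 4 + 7.5 + 1.5 + 5 + 3 + 6 = 34.5
(Check: W+ + W- = 36 should equal n(n+1)/2 = 36.)
Step 4: Test statistic W = min(W+, W-) = 1.5.
Step 5: Ties in |d|, so use the tie-corrected normal approximation.
        E[W] = n(n+1)/4 = 8*9/4 = 18.
        Tie groups: |d|=1 (t=2), |d|=8 (t=2); sum(t^3 - t) = 12.
        Var[W] = n(n+1)(2n+1)/24 - sum(t^3-t)/48 = 1224/24 - 12/48 = 50.75.
        z = (W - E[W]) / sqrt(Var[W]) = (1.5 - 18) / 7.1239 = -2.3161.
        Two-sided p = 2*Phi(z) = 0.020550.
Step 6: alpha = 0.1. reject H0.

W+ = 1.5, W- = 34.5, W = min = 1.5, p = 0.020550, reject H0.


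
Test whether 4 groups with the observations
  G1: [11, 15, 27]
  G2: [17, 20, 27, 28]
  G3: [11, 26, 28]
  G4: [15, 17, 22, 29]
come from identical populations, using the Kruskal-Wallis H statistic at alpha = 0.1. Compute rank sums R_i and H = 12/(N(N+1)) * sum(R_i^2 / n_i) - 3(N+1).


Step 1: Combine all N = 14 observations and assign midranks.
sorted (value, group, rank): (11,G1,1.5), (11,G3,1.5), (15,G1,3.5), (15,G4,3.5), (17,G2,5.5), (17,G4,5.5), (20,G2,7), (22,G4,8), (26,G3,9), (27,G1,10.5), (27,G2,10.5), (28,G2,12.5), (28,G3,12.5), (29,G4,14)
Step 2: Sum ranks within each group.
R_1 = 15.5 (n_1 = 3)
R_2 = 35.5 (n_2 = 4)
R_3 = 23 (n_3 = 3)
R_4 = 31 (n_4 = 4)
Step 3: H = 12/(N(N+1)) * sum(R_i^2/n_i) - 3(N+1)
     = 12/(14*15) * (15.5^2/3 + 35.5^2/4 + 23^2/3 + 31^2/4) - 3*15
     = 0.057143 * 811.729 - 45
     = 1.384524.
Step 4: Ties present; correction factor C = 1 - 30/(14^3 - 14) = 0.989011. Corrected H = 1.384524 / 0.989011 = 1.399907.
Step 5: Under H0, H ~ chi^2(3); p-value = 0.705556.
Step 6: alpha = 0.1. fail to reject H0.

H = 1.3999, df = 3, p = 0.705556, fail to reject H0.


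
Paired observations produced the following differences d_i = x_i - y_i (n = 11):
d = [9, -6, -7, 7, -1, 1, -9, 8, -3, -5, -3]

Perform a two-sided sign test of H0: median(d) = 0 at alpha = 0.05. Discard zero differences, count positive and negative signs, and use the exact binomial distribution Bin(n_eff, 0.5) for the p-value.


Step 1: Discard zero differences. Original n = 11; n_eff = number of nonzero differences = 11.
Nonzero differences (with sign): +9, -6, -7, +7, -1, +1, -9, +8, -3, -5, -3
Step 2: Count signs: positive = 4, negative = 7.
Step 3: Under H0: P(positive) = 0.5, so the number of positives S ~ Bin(11, 0.5).
Step 4: Two-sided exact p-value = sum of Bin(11,0.5) probabilities at or below the observed probability = 0.548828.
Step 5: alpha = 0.05. fail to reject H0.

n_eff = 11, pos = 4, neg = 7, p = 0.548828, fail to reject H0.


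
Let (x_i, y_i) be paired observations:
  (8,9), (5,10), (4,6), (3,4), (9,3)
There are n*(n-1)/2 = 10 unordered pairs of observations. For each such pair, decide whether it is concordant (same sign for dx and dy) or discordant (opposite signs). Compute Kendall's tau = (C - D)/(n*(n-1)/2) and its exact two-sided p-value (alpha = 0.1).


Step 1: Enumerate the 10 unordered pairs (i,j) with i<j and classify each by sign(x_j-x_i) * sign(y_j-y_i).
  (1,2):dx=-3,dy=+1->D; (1,3):dx=-4,dy=-3->C; (1,4):dx=-5,dy=-5->C; (1,5):dx=+1,dy=-6->D
  (2,3):dx=-1,dy=-4->C; (2,4):dx=-2,dy=-6->C; (2,5):dx=+4,dy=-7->D; (3,4):dx=-1,dy=-2->C
  (3,5):dx=+5,dy=-3->D; (4,5):dx=+6,dy=-1->D
Step 2: C = 5, D = 5, total pairs = 10.
Step 3: tau = (C - D)/(n(n-1)/2) = (5 - 5)/10 = 0.000000.
Step 4: Exact two-sided p-value (enumerate n! = 120 permutations of y under H0): p = 1.000000.
Step 5: alpha = 0.1. fail to reject H0.

tau_b = 0.0000 (C=5, D=5), p = 1.000000, fail to reject H0.


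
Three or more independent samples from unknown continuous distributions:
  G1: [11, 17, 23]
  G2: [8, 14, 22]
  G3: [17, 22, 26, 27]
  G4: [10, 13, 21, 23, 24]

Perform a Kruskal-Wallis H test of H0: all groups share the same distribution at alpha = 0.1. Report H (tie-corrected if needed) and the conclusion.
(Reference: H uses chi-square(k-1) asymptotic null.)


Step 1: Combine all N = 15 observations and assign midranks.
sorted (value, group, rank): (8,G2,1), (10,G4,2), (11,G1,3), (13,G4,4), (14,G2,5), (17,G1,6.5), (17,G3,6.5), (21,G4,8), (22,G2,9.5), (22,G3,9.5), (23,G1,11.5), (23,G4,11.5), (24,G4,13), (26,G3,14), (27,G3,15)
Step 2: Sum ranks within each group.
R_1 = 21 (n_1 = 3)
R_2 = 15.5 (n_2 = 3)
R_3 = 45 (n_3 = 4)
R_4 = 38.5 (n_4 = 5)
Step 3: H = 12/(N(N+1)) * sum(R_i^2/n_i) - 3(N+1)
     = 12/(15*16) * (21^2/3 + 15.5^2/3 + 45^2/4 + 38.5^2/5) - 3*16
     = 0.050000 * 1029.78 - 48
     = 3.489167.
Step 4: Ties present; correction factor C = 1 - 18/(15^3 - 15) = 0.994643. Corrected H = 3.489167 / 0.994643 = 3.507959.
Step 5: Under H0, H ~ chi^2(3); p-value = 0.319731.
Step 6: alpha = 0.1. fail to reject H0.

H = 3.5080, df = 3, p = 0.319731, fail to reject H0.


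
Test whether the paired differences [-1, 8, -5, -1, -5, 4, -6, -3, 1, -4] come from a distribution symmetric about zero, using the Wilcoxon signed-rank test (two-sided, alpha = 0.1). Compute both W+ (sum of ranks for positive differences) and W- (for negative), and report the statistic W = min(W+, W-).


Step 1: Drop any zero differences (none here) and take |d_i|.
|d| = [1, 8, 5, 1, 5, 4, 6, 3, 1, 4]
Step 2: Midrank |d_i| (ties get averaged ranks).
ranks: |1|->2, |8|->10, |5|->7.5, |1|->2, |5|->7.5, |4|->5.5, |6|->9, |3|->4, |1|->2, |4|->5.5
Step 3: Attach original signs; sum ranks with positive sign and with negative sign.
W+ = 10 + 5.5 + 2 = 17.5
W- = 2 + 7.5 + 2 + 7.5 + 9 + 4 + 5.5 = 37.5
(Check: W+ + W- = 55 should equal n(n+1)/2 = 55.)
Step 4: Test statistic W = min(W+, W-) = 17.5.
Step 5: Ties in |d|, so use the tie-corrected normal approximation.
        E[W] = n(n+1)/4 = 10*11/4 = 27.5.
        Tie groups: |d|=1 (t=3), |d|=4 (t=2), |d|=5 (t=2); sum(t^3 - t) = 36.
        Var[W] = n(n+1)(2n+1)/24 - sum(t^3-t)/48 = 2310/24 - 36/48 = 95.5.
        z = (W - E[W]) / sqrt(Var[W]) = (17.5 - 27.5) / 9.7724 = -1.0233.
        Two-sided p = 2*Phi(z) = 0.306171.
Step 6: alpha = 0.1. fail to reject H0.

W+ = 17.5, W- = 37.5, W = min = 17.5, p = 0.306171, fail to reject H0.


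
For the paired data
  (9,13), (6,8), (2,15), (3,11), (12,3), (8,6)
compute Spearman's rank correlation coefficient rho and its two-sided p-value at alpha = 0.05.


Step 1: Rank x and y separately (midranks; no ties here).
rank(x): 9->5, 6->3, 2->1, 3->2, 12->6, 8->4
rank(y): 13->5, 8->3, 15->6, 11->4, 3->1, 6->2
Step 2: d_i = R_x(i) - R_y(i); compute d_i^2.
  (5-5)^2=0, (3-3)^2=0, (1-6)^2=25, (2-4)^2=4, (6-1)^2=25, (4-2)^2=4
sum(d^2) = 58.
Step 3: rho = 1 - 6*58 / (6*(6^2 - 1)) = 1 - 348/210 = -0.657143.
Step 4: Under H0, t = rho * sqrt((n-2)/(1-rho^2)) = -1.7436 ~ t(4).
Step 5: Two-sided p-value from the t-distribution with 4 df = 0.156175.
Step 6: alpha = 0.05. fail to reject H0.

rho = -0.6571, p = 0.156175, fail to reject H0 at alpha = 0.05.


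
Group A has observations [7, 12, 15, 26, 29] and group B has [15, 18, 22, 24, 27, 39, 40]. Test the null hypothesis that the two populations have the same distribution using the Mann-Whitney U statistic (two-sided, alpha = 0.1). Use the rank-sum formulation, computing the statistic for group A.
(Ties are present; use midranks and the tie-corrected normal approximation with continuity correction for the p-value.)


Step 1: Combine and sort all 12 observations; assign midranks.
sorted (value, group): (7,X), (12,X), (15,X), (15,Y), (18,Y), (22,Y), (24,Y), (26,X), (27,Y), (29,X), (39,Y), (40,Y)
ranks: 7->1, 12->2, 15->3.5, 15->3.5, 18->5, 22->6, 24->7, 26->8, 27->9, 29->10, 39->11, 40->12
Step 2: Rank sum for X: R1 = 1 + 2 + 3.5 + 8 + 10 = 24.5.
Step 3: U_X = R1 - n1(n1+1)/2 = 24.5 - 5*6/2 = 24.5 - 15 = 9.5.
       U_Y = n1*n2 - U_X = 35 - 9.5 = 25.5.
Step 4: Ties are present, so use the tie-corrected normal approximation (with continuity correction) for the p-value.
Step 5: p-value = 0.222415; compare to alpha = 0.1. fail to reject H0.

U_X = 9.5, p = 0.222415, fail to reject H0 at alpha = 0.1.


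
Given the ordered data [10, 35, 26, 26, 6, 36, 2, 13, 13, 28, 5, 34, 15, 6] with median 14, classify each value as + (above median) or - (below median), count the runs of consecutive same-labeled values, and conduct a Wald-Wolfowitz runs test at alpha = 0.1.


Step 1: Compute median = 14; label A = above, B = below.
Labels in order: BAAABABBBABAAB  (n_A = 7, n_B = 7)
Step 2: Count runs R = 9.
Step 3: Under H0 (random ordering), E[R] = 2*n_A*n_B/(n_A+n_B) + 1 = 2*7*7/14 + 1 = 8.0000.
        Var[R] = 2*n_A*n_B*(2*n_A*n_B - n_A - n_B) / ((n_A+n_B)^2 * (n_A+n_B-1)) = 8232/2548 = 3.2308.
        SD[R] = 1.7974.
Step 4: Continuity-corrected z = (R - 0.5 - E[R]) / SD[R] = (9 - 0.5 - 8.0000) / 1.7974 = 0.2782.
Step 5: Two-sided p-value via normal approximation = 2*(1 - Phi(|z|)) = 0.780879.
Step 6: alpha = 0.1. fail to reject H0.

R = 9, z = 0.2782, p = 0.780879, fail to reject H0.


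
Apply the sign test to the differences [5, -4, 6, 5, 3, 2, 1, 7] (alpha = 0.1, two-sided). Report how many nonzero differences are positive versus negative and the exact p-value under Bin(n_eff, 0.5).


Step 1: Discard zero differences. Original n = 8; n_eff = number of nonzero differences = 8.
Nonzero differences (with sign): +5, -4, +6, +5, +3, +2, +1, +7
Step 2: Count signs: positive = 7, negative = 1.
Step 3: Under H0: P(positive) = 0.5, so the number of positives S ~ Bin(8, 0.5).
Step 4: Two-sided exact p-value = sum of Bin(8,0.5) probabilities at or below the observed probability = 0.070312.
Step 5: alpha = 0.1. reject H0.

n_eff = 8, pos = 7, neg = 1, p = 0.070312, reject H0.


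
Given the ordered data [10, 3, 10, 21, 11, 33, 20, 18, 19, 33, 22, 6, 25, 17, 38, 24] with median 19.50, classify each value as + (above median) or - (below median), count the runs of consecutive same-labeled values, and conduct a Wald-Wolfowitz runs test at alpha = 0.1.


Step 1: Compute median = 19.50; label A = above, B = below.
Labels in order: BBBABAABBAABABAA  (n_A = 8, n_B = 8)
Step 2: Count runs R = 10.
Step 3: Under H0 (random ordering), E[R] = 2*n_A*n_B/(n_A+n_B) + 1 = 2*8*8/16 + 1 = 9.0000.
        Var[R] = 2*n_A*n_B*(2*n_A*n_B - n_A - n_B) / ((n_A+n_B)^2 * (n_A+n_B-1)) = 14336/3840 = 3.7333.
        SD[R] = 1.9322.
Step 4: Continuity-corrected z = (R - 0.5 - E[R]) / SD[R] = (10 - 0.5 - 9.0000) / 1.9322 = 0.2588.
Step 5: Two-sided p-value via normal approximation = 2*(1 - Phi(|z|)) = 0.795809.
Step 6: alpha = 0.1. fail to reject H0.

R = 10, z = 0.2588, p = 0.795809, fail to reject H0.


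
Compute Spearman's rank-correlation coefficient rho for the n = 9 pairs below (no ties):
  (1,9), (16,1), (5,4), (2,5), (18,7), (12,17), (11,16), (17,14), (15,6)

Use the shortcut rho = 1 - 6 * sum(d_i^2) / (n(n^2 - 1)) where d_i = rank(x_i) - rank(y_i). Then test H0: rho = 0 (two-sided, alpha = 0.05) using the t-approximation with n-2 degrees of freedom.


Step 1: Rank x and y separately (midranks; no ties here).
rank(x): 1->1, 16->7, 5->3, 2->2, 18->9, 12->5, 11->4, 17->8, 15->6
rank(y): 9->6, 1->1, 4->2, 5->3, 7->5, 17->9, 16->8, 14->7, 6->4
Step 2: d_i = R_x(i) - R_y(i); compute d_i^2.
  (1-6)^2=25, (7-1)^2=36, (3-2)^2=1, (2-3)^2=1, (9-5)^2=16, (5-9)^2=16, (4-8)^2=16, (8-7)^2=1, (6-4)^2=4
sum(d^2) = 116.
Step 3: rho = 1 - 6*116 / (9*(9^2 - 1)) = 1 - 696/720 = 0.033333.
Step 4: Under H0, t = rho * sqrt((n-2)/(1-rho^2)) = 0.0882 ~ t(7).
Step 5: Two-sided p-value from the t-distribution with 7 df = 0.932157.
Step 6: alpha = 0.05. fail to reject H0.

rho = 0.0333, p = 0.932157, fail to reject H0 at alpha = 0.05.


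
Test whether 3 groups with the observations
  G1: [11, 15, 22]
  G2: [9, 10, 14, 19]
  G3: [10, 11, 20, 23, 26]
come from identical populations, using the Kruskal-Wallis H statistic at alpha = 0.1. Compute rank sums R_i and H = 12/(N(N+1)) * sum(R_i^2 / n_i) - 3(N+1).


Step 1: Combine all N = 12 observations and assign midranks.
sorted (value, group, rank): (9,G2,1), (10,G2,2.5), (10,G3,2.5), (11,G1,4.5), (11,G3,4.5), (14,G2,6), (15,G1,7), (19,G2,8), (20,G3,9), (22,G1,10), (23,G3,11), (26,G3,12)
Step 2: Sum ranks within each group.
R_1 = 21.5 (n_1 = 3)
R_2 = 17.5 (n_2 = 4)
R_3 = 39 (n_3 = 5)
Step 3: H = 12/(N(N+1)) * sum(R_i^2/n_i) - 3(N+1)
     = 12/(12*13) * (21.5^2/3 + 17.5^2/4 + 39^2/5) - 3*13
     = 0.076923 * 534.846 - 39
     = 2.141987.
Step 4: Ties present; correction factor C = 1 - 12/(12^3 - 12) = 0.993007. Corrected H = 2.141987 / 0.993007 = 2.157072.
Step 5: Under H0, H ~ chi^2(2); p-value = 0.340093.
Step 6: alpha = 0.1. fail to reject H0.

H = 2.1571, df = 2, p = 0.340093, fail to reject H0.


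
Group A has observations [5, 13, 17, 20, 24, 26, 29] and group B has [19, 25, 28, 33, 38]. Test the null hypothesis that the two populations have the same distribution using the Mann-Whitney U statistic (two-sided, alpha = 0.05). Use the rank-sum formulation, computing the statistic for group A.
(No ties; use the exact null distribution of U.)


Step 1: Combine and sort all 12 observations; assign midranks.
sorted (value, group): (5,X), (13,X), (17,X), (19,Y), (20,X), (24,X), (25,Y), (26,X), (28,Y), (29,X), (33,Y), (38,Y)
ranks: 5->1, 13->2, 17->3, 19->4, 20->5, 24->6, 25->7, 26->8, 28->9, 29->10, 33->11, 38->12
Step 2: Rank sum for X: R1 = 1 + 2 + 3 + 5 + 6 + 8 + 10 = 35.
Step 3: U_X = R1 - n1(n1+1)/2 = 35 - 7*8/2 = 35 - 28 = 7.
       U_Y = n1*n2 - U_X = 35 - 7 = 28.
Step 4: No ties, so the exact null distribution of U (based on enumerating the C(12,7) = 792 equally likely rank assignments) gives the two-sided p-value.
Step 5: p-value = 0.106061; compare to alpha = 0.05. fail to reject H0.

U_X = 7, p = 0.106061, fail to reject H0 at alpha = 0.05.


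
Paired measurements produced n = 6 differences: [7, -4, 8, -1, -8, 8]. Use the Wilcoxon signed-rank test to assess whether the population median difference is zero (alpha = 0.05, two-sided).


Step 1: Drop any zero differences (none here) and take |d_i|.
|d| = [7, 4, 8, 1, 8, 8]
Step 2: Midrank |d_i| (ties get averaged ranks).
ranks: |7|->3, |4|->2, |8|->5, |1|->1, |8|->5, |8|->5
Step 3: Attach original signs; sum ranks with positive sign and with negative sign.
W+ = 3 + 5 + 5 = 13
W- = 2 + 1 + 5 = 8
(Check: W+ + W- = 21 should equal n(n+1)/2 = 21.)
Step 4: Test statistic W = min(W+, W-) = 8.
Step 5: Ties in |d|, so use the tie-corrected normal approximation.
        E[W] = n(n+1)/4 = 6*7/4 = 10.5.
        Tie groups: |d|=8 (t=3); sum(t^3 - t) = 24.
        Var[W] = n(n+1)(2n+1)/24 - sum(t^3-t)/48 = 546/24 - 24/48 = 22.25.
        z = (W - E[W]) / sqrt(Var[W]) = (8 - 10.5) / 4.7170 = -0.5300.
        Two-sided p = 2*Phi(z) = 0.596113.
Step 6: alpha = 0.05. fail to reject H0.

W+ = 13, W- = 8, W = min = 8, p = 0.596113, fail to reject H0.


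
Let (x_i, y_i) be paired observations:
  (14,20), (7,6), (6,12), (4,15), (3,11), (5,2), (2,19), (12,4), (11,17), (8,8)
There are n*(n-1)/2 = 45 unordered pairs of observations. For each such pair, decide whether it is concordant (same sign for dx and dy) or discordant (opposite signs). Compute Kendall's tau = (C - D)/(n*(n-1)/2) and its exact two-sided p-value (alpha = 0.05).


Step 1: Enumerate the 45 unordered pairs (i,j) with i<j and classify each by sign(x_j-x_i) * sign(y_j-y_i).
  (1,2):dx=-7,dy=-14->C; (1,3):dx=-8,dy=-8->C; (1,4):dx=-10,dy=-5->C; (1,5):dx=-11,dy=-9->C
  (1,6):dx=-9,dy=-18->C; (1,7):dx=-12,dy=-1->C; (1,8):dx=-2,dy=-16->C; (1,9):dx=-3,dy=-3->C
  (1,10):dx=-6,dy=-12->C; (2,3):dx=-1,dy=+6->D; (2,4):dx=-3,dy=+9->D; (2,5):dx=-4,dy=+5->D
  (2,6):dx=-2,dy=-4->C; (2,7):dx=-5,dy=+13->D; (2,8):dx=+5,dy=-2->D; (2,9):dx=+4,dy=+11->C
  (2,10):dx=+1,dy=+2->C; (3,4):dx=-2,dy=+3->D; (3,5):dx=-3,dy=-1->C; (3,6):dx=-1,dy=-10->C
  (3,7):dx=-4,dy=+7->D; (3,8):dx=+6,dy=-8->D; (3,9):dx=+5,dy=+5->C; (3,10):dx=+2,dy=-4->D
  (4,5):dx=-1,dy=-4->C; (4,6):dx=+1,dy=-13->D; (4,7):dx=-2,dy=+4->D; (4,8):dx=+8,dy=-11->D
  (4,9):dx=+7,dy=+2->C; (4,10):dx=+4,dy=-7->D; (5,6):dx=+2,dy=-9->D; (5,7):dx=-1,dy=+8->D
  (5,8):dx=+9,dy=-7->D; (5,9):dx=+8,dy=+6->C; (5,10):dx=+5,dy=-3->D; (6,7):dx=-3,dy=+17->D
  (6,8):dx=+7,dy=+2->C; (6,9):dx=+6,dy=+15->C; (6,10):dx=+3,dy=+6->C; (7,8):dx=+10,dy=-15->D
  (7,9):dx=+9,dy=-2->D; (7,10):dx=+6,dy=-11->D; (8,9):dx=-1,dy=+13->D; (8,10):dx=-4,dy=+4->D
  (9,10):dx=-3,dy=-9->C
Step 2: C = 22, D = 23, total pairs = 45.
Step 3: tau = (C - D)/(n(n-1)/2) = (22 - 23)/45 = -0.022222.
Step 4: Exact two-sided p-value (enumerate n! = 3628800 permutations of y under H0): p = 1.000000.
Step 5: alpha = 0.05. fail to reject H0.

tau_b = -0.0222 (C=22, D=23), p = 1.000000, fail to reject H0.


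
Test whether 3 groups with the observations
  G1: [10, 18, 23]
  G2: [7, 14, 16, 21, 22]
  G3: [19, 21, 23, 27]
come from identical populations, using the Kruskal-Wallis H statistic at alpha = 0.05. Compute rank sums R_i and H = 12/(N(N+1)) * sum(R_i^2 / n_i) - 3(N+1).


Step 1: Combine all N = 12 observations and assign midranks.
sorted (value, group, rank): (7,G2,1), (10,G1,2), (14,G2,3), (16,G2,4), (18,G1,5), (19,G3,6), (21,G2,7.5), (21,G3,7.5), (22,G2,9), (23,G1,10.5), (23,G3,10.5), (27,G3,12)
Step 2: Sum ranks within each group.
R_1 = 17.5 (n_1 = 3)
R_2 = 24.5 (n_2 = 5)
R_3 = 36 (n_3 = 4)
Step 3: H = 12/(N(N+1)) * sum(R_i^2/n_i) - 3(N+1)
     = 12/(12*13) * (17.5^2/3 + 24.5^2/5 + 36^2/4) - 3*13
     = 0.076923 * 546.133 - 39
     = 3.010256.
Step 4: Ties present; correction factor C = 1 - 12/(12^3 - 12) = 0.993007. Corrected H = 3.010256 / 0.993007 = 3.031455.
Step 5: Under H0, H ~ chi^2(2); p-value = 0.219648.
Step 6: alpha = 0.05. fail to reject H0.

H = 3.0315, df = 2, p = 0.219648, fail to reject H0.


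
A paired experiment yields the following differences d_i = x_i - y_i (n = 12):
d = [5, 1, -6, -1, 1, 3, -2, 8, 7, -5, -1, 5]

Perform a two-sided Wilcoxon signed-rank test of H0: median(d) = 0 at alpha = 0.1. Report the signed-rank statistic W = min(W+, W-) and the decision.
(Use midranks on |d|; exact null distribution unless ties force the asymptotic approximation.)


Step 1: Drop any zero differences (none here) and take |d_i|.
|d| = [5, 1, 6, 1, 1, 3, 2, 8, 7, 5, 1, 5]
Step 2: Midrank |d_i| (ties get averaged ranks).
ranks: |5|->8, |1|->2.5, |6|->10, |1|->2.5, |1|->2.5, |3|->6, |2|->5, |8|->12, |7|->11, |5|->8, |1|->2.5, |5|->8
Step 3: Attach original signs; sum ranks with positive sign and with negative sign.
W+ = 8 + 2.5 + 2.5 + 6 + 12 + 11 + 8 = 50
W- = 10 + 2.5 + 5 + 8 + 2.5 = 28
(Check: W+ + W- = 78 should equal n(n+1)/2 = 78.)
Step 4: Test statistic W = min(W+, W-) = 28.
Step 5: Ties in |d|, so use the tie-corrected normal approximation.
        E[W] = n(n+1)/4 = 12*13/4 = 39.
        Tie groups: |d|=1 (t=4), |d|=5 (t=3); sum(t^3 - t) = 84.
        Var[W] = n(n+1)(2n+1)/24 - sum(t^3-t)/48 = 3900/24 - 84/48 = 160.75.
        z = (W - E[W]) / sqrt(Var[W]) = (28 - 39) / 12.6787 = -0.8676.
        Two-sided p = 2*Phi(z) = 0.385616.
Step 6: alpha = 0.1. fail to reject H0.

W+ = 50, W- = 28, W = min = 28, p = 0.385616, fail to reject H0.


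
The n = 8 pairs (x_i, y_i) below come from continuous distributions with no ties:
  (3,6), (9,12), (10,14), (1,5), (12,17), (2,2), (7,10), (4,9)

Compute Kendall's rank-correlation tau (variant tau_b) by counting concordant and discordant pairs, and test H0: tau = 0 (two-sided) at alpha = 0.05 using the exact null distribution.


Step 1: Enumerate the 28 unordered pairs (i,j) with i<j and classify each by sign(x_j-x_i) * sign(y_j-y_i).
  (1,2):dx=+6,dy=+6->C; (1,3):dx=+7,dy=+8->C; (1,4):dx=-2,dy=-1->C; (1,5):dx=+9,dy=+11->C
  (1,6):dx=-1,dy=-4->C; (1,7):dx=+4,dy=+4->C; (1,8):dx=+1,dy=+3->C; (2,3):dx=+1,dy=+2->C
  (2,4):dx=-8,dy=-7->C; (2,5):dx=+3,dy=+5->C; (2,6):dx=-7,dy=-10->C; (2,7):dx=-2,dy=-2->C
  (2,8):dx=-5,dy=-3->C; (3,4):dx=-9,dy=-9->C; (3,5):dx=+2,dy=+3->C; (3,6):dx=-8,dy=-12->C
  (3,7):dx=-3,dy=-4->C; (3,8):dx=-6,dy=-5->C; (4,5):dx=+11,dy=+12->C; (4,6):dx=+1,dy=-3->D
  (4,7):dx=+6,dy=+5->C; (4,8):dx=+3,dy=+4->C; (5,6):dx=-10,dy=-15->C; (5,7):dx=-5,dy=-7->C
  (5,8):dx=-8,dy=-8->C; (6,7):dx=+5,dy=+8->C; (6,8):dx=+2,dy=+7->C; (7,8):dx=-3,dy=-1->C
Step 2: C = 27, D = 1, total pairs = 28.
Step 3: tau = (C - D)/(n(n-1)/2) = (27 - 1)/28 = 0.928571.
Step 4: Exact two-sided p-value (enumerate n! = 40320 permutations of y under H0): p = 0.000397.
Step 5: alpha = 0.05. reject H0.

tau_b = 0.9286 (C=27, D=1), p = 0.000397, reject H0.


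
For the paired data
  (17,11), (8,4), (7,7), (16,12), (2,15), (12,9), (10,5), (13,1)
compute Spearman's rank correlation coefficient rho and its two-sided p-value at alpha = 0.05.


Step 1: Rank x and y separately (midranks; no ties here).
rank(x): 17->8, 8->3, 7->2, 16->7, 2->1, 12->5, 10->4, 13->6
rank(y): 11->6, 4->2, 7->4, 12->7, 15->8, 9->5, 5->3, 1->1
Step 2: d_i = R_x(i) - R_y(i); compute d_i^2.
  (8-6)^2=4, (3-2)^2=1, (2-4)^2=4, (7-7)^2=0, (1-8)^2=49, (5-5)^2=0, (4-3)^2=1, (6-1)^2=25
sum(d^2) = 84.
Step 3: rho = 1 - 6*84 / (8*(8^2 - 1)) = 1 - 504/504 = 0.000000.
Step 4: Under H0, t = rho * sqrt((n-2)/(1-rho^2)) = 0.0000 ~ t(6).
Step 5: Two-sided p-value from the t-distribution with 6 df = 1.000000.
Step 6: alpha = 0.05. fail to reject H0.

rho = 0.0000, p = 1.000000, fail to reject H0 at alpha = 0.05.


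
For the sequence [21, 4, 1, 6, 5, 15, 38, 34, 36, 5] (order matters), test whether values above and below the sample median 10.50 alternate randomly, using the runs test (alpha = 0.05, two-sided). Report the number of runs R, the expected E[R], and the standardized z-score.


Step 1: Compute median = 10.50; label A = above, B = below.
Labels in order: ABBBBAAAAB  (n_A = 5, n_B = 5)
Step 2: Count runs R = 4.
Step 3: Under H0 (random ordering), E[R] = 2*n_A*n_B/(n_A+n_B) + 1 = 2*5*5/10 + 1 = 6.0000.
        Var[R] = 2*n_A*n_B*(2*n_A*n_B - n_A - n_B) / ((n_A+n_B)^2 * (n_A+n_B-1)) = 2000/900 = 2.2222.
        SD[R] = 1.4907.
Step 4: Continuity-corrected z = (R + 0.5 - E[R]) / SD[R] = (4 + 0.5 - 6.0000) / 1.4907 = -1.0062.
Step 5: Two-sided p-value via normal approximation = 2*(1 - Phi(|z|)) = 0.314305.
Step 6: alpha = 0.05. fail to reject H0.

R = 4, z = -1.0062, p = 0.314305, fail to reject H0.


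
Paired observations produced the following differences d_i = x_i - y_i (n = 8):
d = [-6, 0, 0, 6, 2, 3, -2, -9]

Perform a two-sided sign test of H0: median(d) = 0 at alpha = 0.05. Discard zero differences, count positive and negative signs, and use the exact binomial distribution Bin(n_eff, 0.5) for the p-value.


Step 1: Discard zero differences. Original n = 8; n_eff = number of nonzero differences = 6.
Nonzero differences (with sign): -6, +6, +2, +3, -2, -9
Step 2: Count signs: positive = 3, negative = 3.
Step 3: Under H0: P(positive) = 0.5, so the number of positives S ~ Bin(6, 0.5).
Step 4: Two-sided exact p-value = sum of Bin(6,0.5) probabilities at or below the observed probability = 1.000000.
Step 5: alpha = 0.05. fail to reject H0.

n_eff = 6, pos = 3, neg = 3, p = 1.000000, fail to reject H0.


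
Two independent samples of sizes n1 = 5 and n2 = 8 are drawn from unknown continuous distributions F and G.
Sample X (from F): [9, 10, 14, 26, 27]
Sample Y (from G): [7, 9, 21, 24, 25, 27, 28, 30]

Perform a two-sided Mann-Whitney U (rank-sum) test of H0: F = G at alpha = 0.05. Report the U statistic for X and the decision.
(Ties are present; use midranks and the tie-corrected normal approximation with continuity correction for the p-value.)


Step 1: Combine and sort all 13 observations; assign midranks.
sorted (value, group): (7,Y), (9,X), (9,Y), (10,X), (14,X), (21,Y), (24,Y), (25,Y), (26,X), (27,X), (27,Y), (28,Y), (30,Y)
ranks: 7->1, 9->2.5, 9->2.5, 10->4, 14->5, 21->6, 24->7, 25->8, 26->9, 27->10.5, 27->10.5, 28->12, 30->13
Step 2: Rank sum for X: R1 = 2.5 + 4 + 5 + 9 + 10.5 = 31.
Step 3: U_X = R1 - n1(n1+1)/2 = 31 - 5*6/2 = 31 - 15 = 16.
       U_Y = n1*n2 - U_X = 40 - 16 = 24.
Step 4: Ties are present, so use the tie-corrected normal approximation (with continuity correction) for the p-value.
Step 5: p-value = 0.607419; compare to alpha = 0.05. fail to reject H0.

U_X = 16, p = 0.607419, fail to reject H0 at alpha = 0.05.


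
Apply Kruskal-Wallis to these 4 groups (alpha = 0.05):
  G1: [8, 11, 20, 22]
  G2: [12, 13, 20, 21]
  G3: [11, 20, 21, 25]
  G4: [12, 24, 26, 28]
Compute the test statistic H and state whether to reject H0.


Step 1: Combine all N = 16 observations and assign midranks.
sorted (value, group, rank): (8,G1,1), (11,G1,2.5), (11,G3,2.5), (12,G2,4.5), (12,G4,4.5), (13,G2,6), (20,G1,8), (20,G2,8), (20,G3,8), (21,G2,10.5), (21,G3,10.5), (22,G1,12), (24,G4,13), (25,G3,14), (26,G4,15), (28,G4,16)
Step 2: Sum ranks within each group.
R_1 = 23.5 (n_1 = 4)
R_2 = 29 (n_2 = 4)
R_3 = 35 (n_3 = 4)
R_4 = 48.5 (n_4 = 4)
Step 3: H = 12/(N(N+1)) * sum(R_i^2/n_i) - 3(N+1)
     = 12/(16*17) * (23.5^2/4 + 29^2/4 + 35^2/4 + 48.5^2/4) - 3*17
     = 0.044118 * 1242.62 - 51
     = 3.821691.
Step 4: Ties present; correction factor C = 1 - 42/(16^3 - 16) = 0.989706. Corrected H = 3.821691 / 0.989706 = 3.861441.
Step 5: Under H0, H ~ chi^2(3); p-value = 0.276820.
Step 6: alpha = 0.05. fail to reject H0.

H = 3.8614, df = 3, p = 0.276820, fail to reject H0.


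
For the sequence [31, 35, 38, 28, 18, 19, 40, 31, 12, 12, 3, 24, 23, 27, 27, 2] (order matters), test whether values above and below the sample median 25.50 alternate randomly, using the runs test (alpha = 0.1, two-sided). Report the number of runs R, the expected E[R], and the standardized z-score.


Step 1: Compute median = 25.50; label A = above, B = below.
Labels in order: AAAABBAABBBBBAAB  (n_A = 8, n_B = 8)
Step 2: Count runs R = 6.
Step 3: Under H0 (random ordering), E[R] = 2*n_A*n_B/(n_A+n_B) + 1 = 2*8*8/16 + 1 = 9.0000.
        Var[R] = 2*n_A*n_B*(2*n_A*n_B - n_A - n_B) / ((n_A+n_B)^2 * (n_A+n_B-1)) = 14336/3840 = 3.7333.
        SD[R] = 1.9322.
Step 4: Continuity-corrected z = (R + 0.5 - E[R]) / SD[R] = (6 + 0.5 - 9.0000) / 1.9322 = -1.2939.
Step 5: Two-sided p-value via normal approximation = 2*(1 - Phi(|z|)) = 0.195709.
Step 6: alpha = 0.1. fail to reject H0.

R = 6, z = -1.2939, p = 0.195709, fail to reject H0.


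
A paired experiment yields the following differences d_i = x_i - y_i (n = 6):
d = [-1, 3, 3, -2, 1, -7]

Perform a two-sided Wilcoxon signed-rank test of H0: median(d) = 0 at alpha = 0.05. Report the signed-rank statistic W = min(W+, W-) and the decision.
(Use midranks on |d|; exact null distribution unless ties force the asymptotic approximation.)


Step 1: Drop any zero differences (none here) and take |d_i|.
|d| = [1, 3, 3, 2, 1, 7]
Step 2: Midrank |d_i| (ties get averaged ranks).
ranks: |1|->1.5, |3|->4.5, |3|->4.5, |2|->3, |1|->1.5, |7|->6
Step 3: Attach original signs; sum ranks with positive sign and with negative sign.
W+ = 4.5 + 4.5 + 1.5 = 10.5
W- = 1.5 + 3 + 6 = 10.5
(Check: W+ + W- = 21 should equal n(n+1)/2 = 21.)
Step 4: Test statistic W = min(W+, W-) = 10.5.
Step 5: Ties in |d|, so use the tie-corrected normal approximation.
        E[W] = n(n+1)/4 = 6*7/4 = 10.5.
        Tie groups: |d|=1 (t=2), |d|=3 (t=2); sum(t^3 - t) = 12.
        Var[W] = n(n+1)(2n+1)/24 - sum(t^3-t)/48 = 546/24 - 12/48 = 22.5.
        z = (W - E[W]) / sqrt(Var[W]) = (10.5 - 10.5) / 4.7434 = 0.0000.
        Two-sided p = 2*Phi(z) = 1.000000.
Step 6: alpha = 0.05. fail to reject H0.

W+ = 10.5, W- = 10.5, W = min = 10.5, p = 1.000000, fail to reject H0.


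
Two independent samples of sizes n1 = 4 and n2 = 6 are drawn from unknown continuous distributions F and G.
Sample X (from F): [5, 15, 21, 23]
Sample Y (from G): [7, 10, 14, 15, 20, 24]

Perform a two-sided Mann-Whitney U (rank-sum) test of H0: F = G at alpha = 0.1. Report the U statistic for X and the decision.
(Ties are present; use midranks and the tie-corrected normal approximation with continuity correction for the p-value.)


Step 1: Combine and sort all 10 observations; assign midranks.
sorted (value, group): (5,X), (7,Y), (10,Y), (14,Y), (15,X), (15,Y), (20,Y), (21,X), (23,X), (24,Y)
ranks: 5->1, 7->2, 10->3, 14->4, 15->5.5, 15->5.5, 20->7, 21->8, 23->9, 24->10
Step 2: Rank sum for X: R1 = 1 + 5.5 + 8 + 9 = 23.5.
Step 3: U_X = R1 - n1(n1+1)/2 = 23.5 - 4*5/2 = 23.5 - 10 = 13.5.
       U_Y = n1*n2 - U_X = 24 - 13.5 = 10.5.
Step 4: Ties are present, so use the tie-corrected normal approximation (with continuity correction) for the p-value.
Step 5: p-value = 0.830664; compare to alpha = 0.1. fail to reject H0.

U_X = 13.5, p = 0.830664, fail to reject H0 at alpha = 0.1.


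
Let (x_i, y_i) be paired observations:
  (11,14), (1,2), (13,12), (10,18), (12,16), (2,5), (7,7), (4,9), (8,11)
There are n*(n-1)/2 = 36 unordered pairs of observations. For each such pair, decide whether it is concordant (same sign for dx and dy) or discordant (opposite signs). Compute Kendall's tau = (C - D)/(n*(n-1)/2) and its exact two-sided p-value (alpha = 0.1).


Step 1: Enumerate the 36 unordered pairs (i,j) with i<j and classify each by sign(x_j-x_i) * sign(y_j-y_i).
  (1,2):dx=-10,dy=-12->C; (1,3):dx=+2,dy=-2->D; (1,4):dx=-1,dy=+4->D; (1,5):dx=+1,dy=+2->C
  (1,6):dx=-9,dy=-9->C; (1,7):dx=-4,dy=-7->C; (1,8):dx=-7,dy=-5->C; (1,9):dx=-3,dy=-3->C
  (2,3):dx=+12,dy=+10->C; (2,4):dx=+9,dy=+16->C; (2,5):dx=+11,dy=+14->C; (2,6):dx=+1,dy=+3->C
  (2,7):dx=+6,dy=+5->C; (2,8):dx=+3,dy=+7->C; (2,9):dx=+7,dy=+9->C; (3,4):dx=-3,dy=+6->D
  (3,5):dx=-1,dy=+4->D; (3,6):dx=-11,dy=-7->C; (3,7):dx=-6,dy=-5->C; (3,8):dx=-9,dy=-3->C
  (3,9):dx=-5,dy=-1->C; (4,5):dx=+2,dy=-2->D; (4,6):dx=-8,dy=-13->C; (4,7):dx=-3,dy=-11->C
  (4,8):dx=-6,dy=-9->C; (4,9):dx=-2,dy=-7->C; (5,6):dx=-10,dy=-11->C; (5,7):dx=-5,dy=-9->C
  (5,8):dx=-8,dy=-7->C; (5,9):dx=-4,dy=-5->C; (6,7):dx=+5,dy=+2->C; (6,8):dx=+2,dy=+4->C
  (6,9):dx=+6,dy=+6->C; (7,8):dx=-3,dy=+2->D; (7,9):dx=+1,dy=+4->C; (8,9):dx=+4,dy=+2->C
Step 2: C = 30, D = 6, total pairs = 36.
Step 3: tau = (C - D)/(n(n-1)/2) = (30 - 6)/36 = 0.666667.
Step 4: Exact two-sided p-value (enumerate n! = 362880 permutations of y under H0): p = 0.012665.
Step 5: alpha = 0.1. reject H0.

tau_b = 0.6667 (C=30, D=6), p = 0.012665, reject H0.


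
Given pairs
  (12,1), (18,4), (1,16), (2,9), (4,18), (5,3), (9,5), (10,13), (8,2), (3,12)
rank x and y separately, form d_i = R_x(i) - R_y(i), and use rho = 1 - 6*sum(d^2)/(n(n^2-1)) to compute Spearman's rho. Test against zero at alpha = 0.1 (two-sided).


Step 1: Rank x and y separately (midranks; no ties here).
rank(x): 12->9, 18->10, 1->1, 2->2, 4->4, 5->5, 9->7, 10->8, 8->6, 3->3
rank(y): 1->1, 4->4, 16->9, 9->6, 18->10, 3->3, 5->5, 13->8, 2->2, 12->7
Step 2: d_i = R_x(i) - R_y(i); compute d_i^2.
  (9-1)^2=64, (10-4)^2=36, (1-9)^2=64, (2-6)^2=16, (4-10)^2=36, (5-3)^2=4, (7-5)^2=4, (8-8)^2=0, (6-2)^2=16, (3-7)^2=16
sum(d^2) = 256.
Step 3: rho = 1 - 6*256 / (10*(10^2 - 1)) = 1 - 1536/990 = -0.551515.
Step 4: Under H0, t = rho * sqrt((n-2)/(1-rho^2)) = -1.8700 ~ t(8).
Step 5: Two-sided p-value from the t-distribution with 8 df = 0.098401.
Step 6: alpha = 0.1. reject H0.

rho = -0.5515, p = 0.098401, reject H0 at alpha = 0.1.


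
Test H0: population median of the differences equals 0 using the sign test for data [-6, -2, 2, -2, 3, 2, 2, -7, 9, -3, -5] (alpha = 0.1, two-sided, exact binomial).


Step 1: Discard zero differences. Original n = 11; n_eff = number of nonzero differences = 11.
Nonzero differences (with sign): -6, -2, +2, -2, +3, +2, +2, -7, +9, -3, -5
Step 2: Count signs: positive = 5, negative = 6.
Step 3: Under H0: P(positive) = 0.5, so the number of positives S ~ Bin(11, 0.5).
Step 4: Two-sided exact p-value = sum of Bin(11,0.5) probabilities at or below the observed probability = 1.000000.
Step 5: alpha = 0.1. fail to reject H0.

n_eff = 11, pos = 5, neg = 6, p = 1.000000, fail to reject H0.


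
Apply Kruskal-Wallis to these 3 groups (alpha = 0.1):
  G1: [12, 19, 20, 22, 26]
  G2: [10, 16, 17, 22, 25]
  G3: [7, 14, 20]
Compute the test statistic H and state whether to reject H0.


Step 1: Combine all N = 13 observations and assign midranks.
sorted (value, group, rank): (7,G3,1), (10,G2,2), (12,G1,3), (14,G3,4), (16,G2,5), (17,G2,6), (19,G1,7), (20,G1,8.5), (20,G3,8.5), (22,G1,10.5), (22,G2,10.5), (25,G2,12), (26,G1,13)
Step 2: Sum ranks within each group.
R_1 = 42 (n_1 = 5)
R_2 = 35.5 (n_2 = 5)
R_3 = 13.5 (n_3 = 3)
Step 3: H = 12/(N(N+1)) * sum(R_i^2/n_i) - 3(N+1)
     = 12/(13*14) * (42^2/5 + 35.5^2/5 + 13.5^2/3) - 3*14
     = 0.065934 * 665.6 - 42
     = 1.885714.
Step 4: Ties present; correction factor C = 1 - 12/(13^3 - 13) = 0.994505. Corrected H = 1.885714 / 0.994505 = 1.896133.
Step 5: Under H0, H ~ chi^2(2); p-value = 0.387490.
Step 6: alpha = 0.1. fail to reject H0.

H = 1.8961, df = 2, p = 0.387490, fail to reject H0.


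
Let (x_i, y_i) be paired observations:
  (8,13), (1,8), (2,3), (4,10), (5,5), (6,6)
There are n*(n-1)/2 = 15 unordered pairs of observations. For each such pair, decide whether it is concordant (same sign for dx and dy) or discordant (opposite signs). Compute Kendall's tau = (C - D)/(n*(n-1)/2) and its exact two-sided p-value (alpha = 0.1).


Step 1: Enumerate the 15 unordered pairs (i,j) with i<j and classify each by sign(x_j-x_i) * sign(y_j-y_i).
  (1,2):dx=-7,dy=-5->C; (1,3):dx=-6,dy=-10->C; (1,4):dx=-4,dy=-3->C; (1,5):dx=-3,dy=-8->C
  (1,6):dx=-2,dy=-7->C; (2,3):dx=+1,dy=-5->D; (2,4):dx=+3,dy=+2->C; (2,5):dx=+4,dy=-3->D
  (2,6):dx=+5,dy=-2->D; (3,4):dx=+2,dy=+7->C; (3,5):dx=+3,dy=+2->C; (3,6):dx=+4,dy=+3->C
  (4,5):dx=+1,dy=-5->D; (4,6):dx=+2,dy=-4->D; (5,6):dx=+1,dy=+1->C
Step 2: C = 10, D = 5, total pairs = 15.
Step 3: tau = (C - D)/(n(n-1)/2) = (10 - 5)/15 = 0.333333.
Step 4: Exact two-sided p-value (enumerate n! = 720 permutations of y under H0): p = 0.469444.
Step 5: alpha = 0.1. fail to reject H0.

tau_b = 0.3333 (C=10, D=5), p = 0.469444, fail to reject H0.


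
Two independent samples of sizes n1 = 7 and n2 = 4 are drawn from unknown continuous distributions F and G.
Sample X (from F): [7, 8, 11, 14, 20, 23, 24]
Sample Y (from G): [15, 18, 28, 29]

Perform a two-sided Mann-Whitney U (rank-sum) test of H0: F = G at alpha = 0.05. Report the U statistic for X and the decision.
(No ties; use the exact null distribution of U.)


Step 1: Combine and sort all 11 observations; assign midranks.
sorted (value, group): (7,X), (8,X), (11,X), (14,X), (15,Y), (18,Y), (20,X), (23,X), (24,X), (28,Y), (29,Y)
ranks: 7->1, 8->2, 11->3, 14->4, 15->5, 18->6, 20->7, 23->8, 24->9, 28->10, 29->11
Step 2: Rank sum for X: R1 = 1 + 2 + 3 + 4 + 7 + 8 + 9 = 34.
Step 3: U_X = R1 - n1(n1+1)/2 = 34 - 7*8/2 = 34 - 28 = 6.
       U_Y = n1*n2 - U_X = 28 - 6 = 22.
Step 4: No ties, so the exact null distribution of U (based on enumerating the C(11,7) = 330 equally likely rank assignments) gives the two-sided p-value.
Step 5: p-value = 0.163636; compare to alpha = 0.05. fail to reject H0.

U_X = 6, p = 0.163636, fail to reject H0 at alpha = 0.05.


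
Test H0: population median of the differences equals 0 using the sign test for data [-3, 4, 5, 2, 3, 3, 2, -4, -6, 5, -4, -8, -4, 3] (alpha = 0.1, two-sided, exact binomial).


Step 1: Discard zero differences. Original n = 14; n_eff = number of nonzero differences = 14.
Nonzero differences (with sign): -3, +4, +5, +2, +3, +3, +2, -4, -6, +5, -4, -8, -4, +3
Step 2: Count signs: positive = 8, negative = 6.
Step 3: Under H0: P(positive) = 0.5, so the number of positives S ~ Bin(14, 0.5).
Step 4: Two-sided exact p-value = sum of Bin(14,0.5) probabilities at or below the observed probability = 0.790527.
Step 5: alpha = 0.1. fail to reject H0.

n_eff = 14, pos = 8, neg = 6, p = 0.790527, fail to reject H0.


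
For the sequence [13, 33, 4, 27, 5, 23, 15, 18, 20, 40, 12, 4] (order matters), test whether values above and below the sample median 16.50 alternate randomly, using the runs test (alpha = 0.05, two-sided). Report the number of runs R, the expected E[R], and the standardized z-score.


Step 1: Compute median = 16.50; label A = above, B = below.
Labels in order: BABABABAAABB  (n_A = 6, n_B = 6)
Step 2: Count runs R = 9.
Step 3: Under H0 (random ordering), E[R] = 2*n_A*n_B/(n_A+n_B) + 1 = 2*6*6/12 + 1 = 7.0000.
        Var[R] = 2*n_A*n_B*(2*n_A*n_B - n_A - n_B) / ((n_A+n_B)^2 * (n_A+n_B-1)) = 4320/1584 = 2.7273.
        SD[R] = 1.6514.
Step 4: Continuity-corrected z = (R - 0.5 - E[R]) / SD[R] = (9 - 0.5 - 7.0000) / 1.6514 = 0.9083.
Step 5: Two-sided p-value via normal approximation = 2*(1 - Phi(|z|)) = 0.363722.
Step 6: alpha = 0.05. fail to reject H0.

R = 9, z = 0.9083, p = 0.363722, fail to reject H0.
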